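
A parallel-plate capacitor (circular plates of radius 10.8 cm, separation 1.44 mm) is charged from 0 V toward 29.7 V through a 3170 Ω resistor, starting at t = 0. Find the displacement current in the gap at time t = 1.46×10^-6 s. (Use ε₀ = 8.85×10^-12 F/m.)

C = ε₀A/d = (8.85×10^-12)(0.03664)/(1.44×10^-3) = 2.252×10^-10 F and τ = RC = 7.139×10^-7 s. I_d in the gap equals the RC charging current.
I_d(t) = (V₀/R) e^(−t/τ) = 9.369×10^-3 · e^(−2.045) = 1.21×10^-3 A.

1.21×10^-3 A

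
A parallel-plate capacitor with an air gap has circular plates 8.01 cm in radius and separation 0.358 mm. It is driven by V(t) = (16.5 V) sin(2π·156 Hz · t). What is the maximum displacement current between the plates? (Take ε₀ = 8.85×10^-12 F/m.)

(dE/dt)_max = V₀ω/d = 4.518×10^7 V/(m·s); ω = 2πf = 980.2 rad/s.
I_d,max = ε₀ A (dE/dt)_max = (8.85×10^-12)(0.02016)(4.518×10^7) = 8.06×10^-6 A.

8.06×10^-6 A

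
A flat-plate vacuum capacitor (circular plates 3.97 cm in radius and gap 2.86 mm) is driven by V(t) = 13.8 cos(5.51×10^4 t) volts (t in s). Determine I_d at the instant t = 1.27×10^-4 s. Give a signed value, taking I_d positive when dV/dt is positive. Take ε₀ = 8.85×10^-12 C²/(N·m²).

-7.63×10^-6 A

dE/dt = (V₀ω/d)·−sin(ωt) with ωt = 6.9977 rad: (13.8)(5.51×10^4)(-0.6553)/(2.86×10^-3) = -1.742×10^8 V/(m·s).
I_d = ε₀ A dE/dt = (8.85×10^-12)(4.951×10^-3)(-1.742×10^8) = -7.63×10^-6 A.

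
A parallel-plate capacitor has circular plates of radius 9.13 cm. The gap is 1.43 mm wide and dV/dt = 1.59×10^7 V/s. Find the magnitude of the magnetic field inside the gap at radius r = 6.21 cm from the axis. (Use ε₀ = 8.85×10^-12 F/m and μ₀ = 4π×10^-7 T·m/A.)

I_d = C dV/dt with C = ε₀πR²/d = 1.621×10^-10 F, so I_d = (1.621×10^-10)(1.59×10^7) = 2.577×10^-3 A.
∮B·dl = μ₀ I_d,enc with I_d,enc = I_d r²/R² = 1.192×10^-3 A; so B = μ₀ I_d,enc/(2πr) = 3.84×10^-9 T.

3.84×10^-9 T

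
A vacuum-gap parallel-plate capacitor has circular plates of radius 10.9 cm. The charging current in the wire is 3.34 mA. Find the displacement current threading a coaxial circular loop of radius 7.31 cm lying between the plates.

Between the plates the displacement current equals the wire current: I_d = 3.34 mA = 3.34×10^-3 A.
Since J_d is uniform, the enclosed fraction is (r/R)² = 0.4498, giving I_d,enc = 1.50×10^-3 A.

1.50×10^-3 A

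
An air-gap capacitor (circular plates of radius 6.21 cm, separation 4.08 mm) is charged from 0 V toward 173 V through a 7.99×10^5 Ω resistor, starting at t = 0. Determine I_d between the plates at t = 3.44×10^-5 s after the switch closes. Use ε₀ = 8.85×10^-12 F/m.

4.21×10^-5 A

With C = ε₀A/d = (8.85×10^-12)(0.01212)/(4.08×10^-3) = 2.629×10^-11 F, the time constant is τ = RC = 2.101×10^-5 s, so t/τ = 1.637 and e^(−t/τ) = 0.1946.
I_d = I_cond = (V₀/R) e^(−t/τ) = (2.165×10^-4)(0.1946) = 4.21×10^-5 A.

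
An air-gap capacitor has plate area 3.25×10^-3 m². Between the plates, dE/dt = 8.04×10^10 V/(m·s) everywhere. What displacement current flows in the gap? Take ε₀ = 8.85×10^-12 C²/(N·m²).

2.31×10^-3 A

With a uniform field, Φ_E = EA, so I_d = ε₀ A dE/dt = 2.31×10^-3 A.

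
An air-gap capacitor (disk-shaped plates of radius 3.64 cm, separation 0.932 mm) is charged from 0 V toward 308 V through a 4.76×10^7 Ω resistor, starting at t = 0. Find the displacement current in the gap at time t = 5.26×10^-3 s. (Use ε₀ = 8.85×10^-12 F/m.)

C = ε₀A/d = (8.85×10^-12)(4.162×10^-3)/(9.32×10^-4) = 3.952×10^-11 F, so τ = RC = 1.881×10^-3 s.
The conduction current is I(t) = (V₀/R) e^(−t/τ), and the displacement current between the plates equals it.
t/τ = 2.796; I_d = (308/4.76×10^7) · e^(−2.796) = (6.471×10^-6)(0.06105) = 3.95×10^-7 A.

3.95×10^-7 A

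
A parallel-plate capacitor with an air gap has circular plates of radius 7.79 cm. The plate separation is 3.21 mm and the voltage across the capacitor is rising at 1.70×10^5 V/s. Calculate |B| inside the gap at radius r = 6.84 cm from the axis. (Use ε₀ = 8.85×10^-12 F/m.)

dE/dt = (dV/dt)/d = 5.296×10^7 V/(m·s); I_d = ε₀(πR²)(dE/dt) = (8.85×10^-12)(0.01906)(5.296×10^7) = 8.933×10^-6 A.
For r < R the Ampère–Maxwell law gives B(2πr) = μ₀ I_d (r²/R²), so B = μ₀ I_d r/(2πR²) = (4π×10^-7)(8.933×10^-6)(0.0684)/(2π·0.0779²) = 2.01×10^-11 T.

2.01×10^-11 T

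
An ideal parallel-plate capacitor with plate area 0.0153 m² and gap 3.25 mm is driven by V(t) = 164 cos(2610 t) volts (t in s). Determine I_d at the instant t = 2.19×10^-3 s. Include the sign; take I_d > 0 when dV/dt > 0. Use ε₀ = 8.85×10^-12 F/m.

C = ε₀A/d = (8.85×10^-12)(0.0153)/(3.25×10^-3) = 4.166×10^-11 F. dV/dt = V₀ω·−sin(ωt); at ωt = 5.7159 rad this factor is 0.5373.
I_d = C dV/dt = (4.166×10^-11)(164)(2610)(0.5373) = 9.58×10^-6 A.

9.58×10^-6 A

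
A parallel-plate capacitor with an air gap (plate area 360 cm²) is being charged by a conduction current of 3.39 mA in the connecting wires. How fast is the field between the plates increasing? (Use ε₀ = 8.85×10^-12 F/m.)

By continuity, I_d in the gap equals the 3.39 mA flowing in the wire.
Inverting I_d = ε₀ A dE/dt gives dE/dt = 3.39×10^-3 / (8.85×10^-12 · 0.0360) = 1.06×10^10 V/(m·s).

1.06×10^10 V/(m·s)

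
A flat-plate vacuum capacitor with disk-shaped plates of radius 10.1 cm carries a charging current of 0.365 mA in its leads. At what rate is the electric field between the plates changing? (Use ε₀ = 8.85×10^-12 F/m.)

By continuity, I_d in the gap equals the 0.365 mA flowing in the wire.
Since I_d = ε₀ A dE/dt, dE/dt = I_d/(ε₀A) = (3.65×10^-4)/((8.85×10^-12)(0.03205)) = 1.29×10^9 V/(m·s).

1.29×10^9 V/(m·s)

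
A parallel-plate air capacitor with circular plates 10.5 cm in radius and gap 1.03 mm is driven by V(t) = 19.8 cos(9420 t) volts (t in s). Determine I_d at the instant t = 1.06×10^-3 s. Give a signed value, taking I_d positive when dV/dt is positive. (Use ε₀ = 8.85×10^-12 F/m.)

2.95×10^-5 A

dV/dt = (19.8)(9420)·−sin(9.9852) = 9.914×10^4 V/s.
I_d = C dV/dt with C = ε₀A/d = (8.85×10^-12)(0.03464)/(1.03×10^-3) = 2.976×10^-10 F, so I_d = (2.976×10^-10)(9.914×10^4) = 2.95×10^-5 A.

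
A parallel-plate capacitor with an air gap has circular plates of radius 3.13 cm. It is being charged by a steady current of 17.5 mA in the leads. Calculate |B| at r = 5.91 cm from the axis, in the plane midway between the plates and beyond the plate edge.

No conduction current crosses the gap, so I_d there equals the 0.0175 A in the leads.
Outside the plates the loop encloses all of I_d, so B·2πr = μ₀ I_d and B = 5.92×10^-8 T.

5.92×10^-8 T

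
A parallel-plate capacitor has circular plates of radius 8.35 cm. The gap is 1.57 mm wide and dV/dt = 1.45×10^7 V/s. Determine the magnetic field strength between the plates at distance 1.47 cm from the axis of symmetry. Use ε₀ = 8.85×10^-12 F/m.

dE/dt = (dV/dt)/d = 9.236×10^9 V/(m·s); I_d = ε₀(πR²)(dE/dt) = (8.85×10^-12)(0.02190)(9.236×10^9) = 1.790×10^-3 A.
An Ampèrian loop of radius r encloses a fraction (r/R)² of I_d. Then B·2πr = μ₀ I_d (r/R)², giving B = μ₀ I_d r/(2πR²) = 7.55×10^-10 T.

7.55×10^-10 T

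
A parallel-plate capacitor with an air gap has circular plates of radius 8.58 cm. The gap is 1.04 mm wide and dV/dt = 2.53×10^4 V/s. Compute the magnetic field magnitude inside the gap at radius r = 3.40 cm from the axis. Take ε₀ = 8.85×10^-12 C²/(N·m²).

4.60×10^-12 T

dE/dt = (dV/dt)/d = 2.433×10^7 V/(m·s); I_d = ε₀(πR²)(dE/dt) = (8.85×10^-12)(0.02313)(2.433×10^7) = 4.980×10^-6 A.
For r < R the Ampère–Maxwell law gives B(2πr) = μ₀ I_d (r²/R²), so B = μ₀ I_d r/(2πR²) = (4π×10^-7)(4.980×10^-6)(0.0340)/(2π·0.0858²) = 4.60×10^-12 T.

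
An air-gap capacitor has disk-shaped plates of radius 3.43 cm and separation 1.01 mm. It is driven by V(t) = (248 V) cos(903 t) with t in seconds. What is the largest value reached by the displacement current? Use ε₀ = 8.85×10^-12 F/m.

(dE/dt)_max = V₀ω/d = 2.217×10^8 V/(m·s); ω = 903 rad/s.
I_d,max = ε₀ A (dE/dt)_max = (8.85×10^-12)(3.696×10^-3)(2.217×10^8) = 7.25×10^-6 A.

7.25×10^-6 A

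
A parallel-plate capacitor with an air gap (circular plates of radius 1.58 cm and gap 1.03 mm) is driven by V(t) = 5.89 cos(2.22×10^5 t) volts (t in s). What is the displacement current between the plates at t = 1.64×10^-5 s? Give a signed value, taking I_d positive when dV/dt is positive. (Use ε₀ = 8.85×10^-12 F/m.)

4.22×10^-6 A

dE/dt = (V₀ω/d)·−sin(ωt) with ωt = 3.6408 rad: (5.89)(2.22×10^5)(0.4787)/(1.03×10^-3) = 6.077×10^8 V/(m·s).
I_d = ε₀ A dE/dt = (8.85×10^-12)(7.843×10^-4)(6.077×10^8) = 4.22×10^-6 A.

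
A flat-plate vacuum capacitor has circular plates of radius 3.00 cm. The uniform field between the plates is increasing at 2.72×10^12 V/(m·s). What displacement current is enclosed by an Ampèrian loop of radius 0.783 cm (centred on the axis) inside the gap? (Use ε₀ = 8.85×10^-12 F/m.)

4.64×10^-3 A

I_d = ε₀ dΦ_E/dt = ε₀ πR² (dE/dt) = (8.85×10^-12)(2.827×10^-3)(2.72×10^12) = 0.06805 A through the full plate area.
Since J_d is uniform, the enclosed fraction is (r/R)² = 0.06812, giving I_d,enc = 4.64×10^-3 A.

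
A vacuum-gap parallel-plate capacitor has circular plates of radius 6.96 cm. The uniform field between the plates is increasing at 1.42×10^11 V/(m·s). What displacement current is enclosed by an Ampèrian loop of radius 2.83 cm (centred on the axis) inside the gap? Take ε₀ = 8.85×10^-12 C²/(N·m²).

3.16×10^-3 A

Total displacement current: I_d = ε₀(πR²)(dE/dt) = (8.85×10^-12)(0.01522)(1.42×10^11) = 0.01913 A.
Through an area πr² the displacement current is I_d·(πr²/πR²) = I_d (r/R)² = 3.16×10^-3 A.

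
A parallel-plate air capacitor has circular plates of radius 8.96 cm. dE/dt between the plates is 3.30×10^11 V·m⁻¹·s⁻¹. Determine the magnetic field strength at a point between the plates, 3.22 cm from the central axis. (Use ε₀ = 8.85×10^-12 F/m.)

5.91×10^-8 T

Total displacement current: I_d = ε₀(πR²)(dE/dt) = (8.85×10^-12)(0.02522)(3.30×10^11) = 0.07366 A.
An Ampèrian loop of radius r encloses a fraction (r/R)² of I_d. Then B·2πr = μ₀ I_d (r/R)², giving B = μ₀ I_d r/(2πR²) = 5.91×10^-8 T.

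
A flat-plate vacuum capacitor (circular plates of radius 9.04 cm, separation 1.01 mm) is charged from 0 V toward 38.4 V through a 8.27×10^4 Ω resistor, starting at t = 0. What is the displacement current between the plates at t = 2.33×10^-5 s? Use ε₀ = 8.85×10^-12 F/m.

C = ε₀A/d = (8.85×10^-12)(0.02567)/(1.01×10^-3) = 2.249×10^-10 F and τ = RC = 1.860×10^-5 s. I_d in the gap equals the RC charging current.
I_d(t) = (V₀/R) e^(−t/τ) = 4.643×10^-4 · e^(−1.253) = 1.33×10^-4 A.

1.33×10^-4 A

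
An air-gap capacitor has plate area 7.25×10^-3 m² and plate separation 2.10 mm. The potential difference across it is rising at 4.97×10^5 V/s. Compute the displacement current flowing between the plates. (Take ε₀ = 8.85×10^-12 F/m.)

1.52×10^-5 A

The displacement current equals the charging current C dV/dt. With C = ε₀A/d = (8.85×10^-12)(7.25×10^-3)/(2.10×10^-3) = 3.055×10^-11 F, I_d = (3.055×10^-11)(4.97×10^5) = 1.52×10^-5 A.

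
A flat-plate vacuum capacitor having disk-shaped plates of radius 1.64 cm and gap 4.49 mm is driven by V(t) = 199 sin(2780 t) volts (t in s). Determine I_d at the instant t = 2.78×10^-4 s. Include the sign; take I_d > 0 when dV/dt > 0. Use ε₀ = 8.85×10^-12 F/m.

6.60×10^-7 A

C = ε₀A/d = (8.85×10^-12)(8.450×10^-4)/(4.49×10^-3) = 1.666×10^-12 F. dV/dt = V₀ω·cos(ωt); at ωt = 0.77284 rad this factor is 0.7159.
I_d = C dV/dt = (1.666×10^-12)(199)(2780)(0.7159) = 6.60×10^-7 A.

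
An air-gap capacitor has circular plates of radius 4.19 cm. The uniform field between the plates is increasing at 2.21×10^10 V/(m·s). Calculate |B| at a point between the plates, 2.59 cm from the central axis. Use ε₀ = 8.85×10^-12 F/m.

3.18×10^-9 T

Through the whole plate area (πR² = 5.515×10^-3 m²), I_d = ε₀ πR² dE/dt = 1.079×10^-3 A.
For r < R the Ampère–Maxwell law gives B(2πr) = μ₀ I_d (r²/R²), so B = μ₀ I_d r/(2πR²) = (4π×10^-7)(1.079×10^-3)(0.0259)/(2π·0.0419²) = 3.18×10^-9 T.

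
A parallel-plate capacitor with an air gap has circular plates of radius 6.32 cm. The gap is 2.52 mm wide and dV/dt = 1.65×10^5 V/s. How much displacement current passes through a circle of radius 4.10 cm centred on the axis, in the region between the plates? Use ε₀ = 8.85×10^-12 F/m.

3.06×10^-6 A

With E = V/d, dE/dt = 6.548×10^7 V/(m·s) and πR² = 0.01255 m², giving I_d = ε₀ πR² dE/dt = 7.273×10^-6 A.
Through an area πr² the displacement current is I_d·(πr²/πR²) = I_d (r/R)² = 3.06×10^-6 A.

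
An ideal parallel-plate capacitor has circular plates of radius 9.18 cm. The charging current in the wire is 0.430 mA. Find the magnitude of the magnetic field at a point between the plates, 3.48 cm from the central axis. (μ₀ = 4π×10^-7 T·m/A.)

No conduction current crosses the gap, so I_d there equals the 4.30×10^-4 A in the leads.
∮B·dl = μ₀ I_d,enc with I_d,enc = I_d r²/R² = 6.179×10^-5 A; so B = μ₀ I_d,enc/(2πr) = 3.55×10^-10 T.

3.55×10^-10 T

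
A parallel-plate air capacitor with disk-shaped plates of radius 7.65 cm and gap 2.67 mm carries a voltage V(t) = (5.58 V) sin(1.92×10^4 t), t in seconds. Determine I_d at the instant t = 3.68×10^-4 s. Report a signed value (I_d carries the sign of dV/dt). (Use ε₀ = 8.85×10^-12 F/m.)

C = ε₀A/d = (8.85×10^-12)(0.01839)/(2.67×10^-3) = 6.096×10^-11 F. dV/dt = V₀ω·cos(ωt); at ωt = 7.0656 rad this factor is 0.7092.
I_d = C dV/dt = (6.096×10^-11)(5.58)(1.92×10^4)(0.7092) = 4.63×10^-6 A.

4.63×10^-6 A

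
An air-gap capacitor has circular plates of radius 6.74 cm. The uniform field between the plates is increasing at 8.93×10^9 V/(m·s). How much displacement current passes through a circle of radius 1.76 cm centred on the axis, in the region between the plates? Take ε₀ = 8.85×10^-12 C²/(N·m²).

Total displacement current: I_d = ε₀(πR²)(dE/dt) = (8.85×10^-12)(0.01427)(8.93×10^9) = 1.128×10^-3 A.
Since J_d is uniform, the enclosed fraction is (r/R)² = 0.06819, giving I_d,enc = 7.69×10^-5 A.

7.69×10^-5 A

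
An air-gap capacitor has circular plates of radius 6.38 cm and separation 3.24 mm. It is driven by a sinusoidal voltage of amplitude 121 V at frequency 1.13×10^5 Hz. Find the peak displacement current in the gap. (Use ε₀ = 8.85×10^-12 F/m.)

The displacement current equals the conduction current C dV/dt, which peaks at C V₀ ω.
With C = ε₀A/d = (8.85×10^-12)(0.01279)/(3.24×10^-3) = 3.494×10^-11 F and ω = 2πf = 7.100×10^5 rad/s, I_d,max = (3.494×10^-11)(121)(7.100×10^5) = 3.00×10^-3 A.

3.00×10^-3 A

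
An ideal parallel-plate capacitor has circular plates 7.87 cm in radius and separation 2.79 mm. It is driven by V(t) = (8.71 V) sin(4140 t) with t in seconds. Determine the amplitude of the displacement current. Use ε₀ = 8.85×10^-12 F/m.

The displacement current equals the conduction current C dV/dt, which peaks at C V₀ ω.
With C = ε₀A/d = (8.85×10^-12)(0.01946)/(2.79×10^-3) = 6.173×10^-11 F and ω = 4140 rad/s, I_d,max = (6.173×10^-11)(8.71)(4140) = 2.23×10^-6 A.

2.23×10^-6 A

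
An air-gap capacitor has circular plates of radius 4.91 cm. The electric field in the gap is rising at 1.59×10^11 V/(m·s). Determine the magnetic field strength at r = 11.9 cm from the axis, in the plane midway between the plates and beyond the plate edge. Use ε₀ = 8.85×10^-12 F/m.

Through the whole plate area (πR² = 7.574×10^-3 m²), I_d = ε₀ πR² dE/dt = 0.01066 A.
With r > R the enclosed displacement current is the full I_d; B = μ₀ I_d / (2πr) = 1.79×10^-8 T.

1.79×10^-8 T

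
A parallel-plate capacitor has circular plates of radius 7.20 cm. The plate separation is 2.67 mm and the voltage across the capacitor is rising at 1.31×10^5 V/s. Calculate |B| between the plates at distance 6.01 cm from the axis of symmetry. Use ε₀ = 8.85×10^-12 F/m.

1.64×10^-11 T

I_d = C dV/dt with C = ε₀πR²/d = 5.399×10^-11 F, so I_d = (5.399×10^-11)(1.31×10^5) = 7.073×10^-6 A.
An Ampèrian loop of radius r encloses a fraction (r/R)² of I_d. Then B·2πr = μ₀ I_d (r/R)², giving B = μ₀ I_d r/(2πR²) = 1.64×10^-11 T.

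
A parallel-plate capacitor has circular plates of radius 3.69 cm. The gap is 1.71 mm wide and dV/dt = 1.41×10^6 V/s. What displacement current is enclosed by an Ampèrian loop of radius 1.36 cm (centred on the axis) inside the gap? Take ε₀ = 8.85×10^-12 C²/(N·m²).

With E = V/d, dE/dt = 8.246×10^8 V/(m·s) and πR² = 4.278×10^-3 m², giving I_d = ε₀ πR² dE/dt = 3.122×10^-5 A.
Through an area πr² the displacement current is I_d·(πr²/πR²) = I_d (r/R)² = 4.24×10^-6 A.

4.24×10^-6 A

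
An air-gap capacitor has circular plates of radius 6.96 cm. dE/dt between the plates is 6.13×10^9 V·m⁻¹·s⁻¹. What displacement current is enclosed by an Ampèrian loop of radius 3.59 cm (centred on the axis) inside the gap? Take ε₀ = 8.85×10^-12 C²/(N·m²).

2.20×10^-4 A

Total displacement current: I_d = ε₀(πR²)(dE/dt) = (8.85×10^-12)(0.01522)(6.13×10^9) = 8.257×10^-4 A.
Through an area πr² the displacement current is I_d·(πr²/πR²) = I_d (r/R)² = 2.20×10^-4 A.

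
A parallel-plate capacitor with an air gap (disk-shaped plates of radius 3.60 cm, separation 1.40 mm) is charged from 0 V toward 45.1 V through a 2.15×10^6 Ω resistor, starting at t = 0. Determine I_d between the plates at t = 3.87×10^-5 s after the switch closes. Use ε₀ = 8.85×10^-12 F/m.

C = ε₀A/d = (8.85×10^-12)(4.072×10^-3)/(1.40×10^-3) = 2.574×10^-11 F and τ = RC = 5.534×10^-5 s. I_d in the gap equals the RC charging current.
I_d(t) = (V₀/R) e^(−t/τ) = 2.098×10^-5 · e^(−0.6993) = 1.04×10^-5 A.

1.04×10^-5 A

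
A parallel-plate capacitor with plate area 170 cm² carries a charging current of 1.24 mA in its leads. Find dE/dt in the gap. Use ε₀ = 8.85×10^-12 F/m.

8.24×10^9 V/(m·s)

The displacement current between the plates equals the conduction current, I_d = 1.24 mA.
Then dE/dt = I_d/(ε₀A) = 8.24×10^9 V/(m·s).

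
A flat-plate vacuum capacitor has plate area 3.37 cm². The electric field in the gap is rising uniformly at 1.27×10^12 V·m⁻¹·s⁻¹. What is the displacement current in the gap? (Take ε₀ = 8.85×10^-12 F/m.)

3.79×10^-3 A

I_d = ε₀ A (dE/dt) = (8.85×10^-12)(3.37×10^-4 m²)(1.27×10^12) = 3.79×10^-3 A.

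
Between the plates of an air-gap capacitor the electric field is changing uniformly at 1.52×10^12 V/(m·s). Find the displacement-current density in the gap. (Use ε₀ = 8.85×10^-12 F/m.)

The displacement-current density is ε₀ ∂E/∂t = (8.85×10^-12)(1.52×10^12) = 13.5 A/m².

13.5 A/m²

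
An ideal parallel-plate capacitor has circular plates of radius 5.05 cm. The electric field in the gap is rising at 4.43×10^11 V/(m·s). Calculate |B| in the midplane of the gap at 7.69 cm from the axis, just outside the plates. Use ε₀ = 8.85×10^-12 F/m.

8.17×10^-8 T

Through the whole plate area (πR² = 8.012×10^-3 m²), I_d = ε₀ πR² dE/dt = 0.03141 A.
With r > R the enclosed displacement current is the full I_d; B = μ₀ I_d / (2πr) = 8.17×10^-8 T.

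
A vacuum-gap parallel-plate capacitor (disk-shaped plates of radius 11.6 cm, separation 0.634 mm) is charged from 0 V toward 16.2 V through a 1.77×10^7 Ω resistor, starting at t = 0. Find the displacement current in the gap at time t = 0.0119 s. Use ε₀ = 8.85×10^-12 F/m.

C = ε₀A/d = (8.85×10^-12)(0.04227)/(6.34×10^-4) = 5.900×10^-10 F and τ = RC = 0.01044 s. I_d in the gap equals the RC charging current.
I_d(t) = (V₀/R) e^(−t/τ) = 9.153×10^-7 · e^(−1.140) = 2.93×10^-7 A.

2.93×10^-7 A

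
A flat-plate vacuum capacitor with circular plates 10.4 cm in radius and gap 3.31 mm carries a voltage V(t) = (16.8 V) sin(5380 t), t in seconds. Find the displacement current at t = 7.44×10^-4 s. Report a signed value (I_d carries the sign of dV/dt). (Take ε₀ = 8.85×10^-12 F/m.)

-5.35×10^-6 A

C = ε₀A/d = (8.85×10^-12)(0.03398)/(3.31×10^-3) = 9.085×10^-11 F. dV/dt = V₀ω·cos(ωt); at ωt = 4.00272 rad this factor is -0.6516.
I_d = C dV/dt = (9.085×10^-11)(16.8)(5380)(-0.6516) = -5.35×10^-6 A.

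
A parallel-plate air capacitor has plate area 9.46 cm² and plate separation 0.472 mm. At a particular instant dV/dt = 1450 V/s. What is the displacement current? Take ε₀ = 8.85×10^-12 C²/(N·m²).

The field between the plates is E = V/d, so dE/dt = (1450)/(4.72×10^-4 m) = 3.072×10^6 V/(m·s).
I_d = ε₀ A (dE/dt) = (8.85×10^-12)(9.46×10^-4)(3.072×10^6) = 2.57×10^-8 A.

2.57×10^-8 A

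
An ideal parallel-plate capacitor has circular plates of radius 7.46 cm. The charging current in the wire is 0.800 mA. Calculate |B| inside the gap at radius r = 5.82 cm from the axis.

No conduction current crosses the gap, so I_d there equals the 8.00×10^-4 A in the leads.
An Ampèrian loop of radius r encloses a fraction (r/R)² of I_d. Then B·2πr = μ₀ I_d (r/R)², giving B = μ₀ I_d r/(2πR²) = 1.67×10^-9 T.

1.67×10^-9 T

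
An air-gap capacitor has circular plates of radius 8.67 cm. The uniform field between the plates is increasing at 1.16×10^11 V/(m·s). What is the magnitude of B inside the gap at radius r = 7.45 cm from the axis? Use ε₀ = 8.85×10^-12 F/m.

Through the whole plate area (πR² = 0.02362 m²), I_d = ε₀ πR² dE/dt = 0.02425 A.
For r < R the Ampère–Maxwell law gives B(2πr) = μ₀ I_d (r²/R²), so B = μ₀ I_d r/(2πR²) = (4π×10^-7)(0.02425)(0.0745)/(2π·0.0867²) = 4.81×10^-8 T.

4.81×10^-8 T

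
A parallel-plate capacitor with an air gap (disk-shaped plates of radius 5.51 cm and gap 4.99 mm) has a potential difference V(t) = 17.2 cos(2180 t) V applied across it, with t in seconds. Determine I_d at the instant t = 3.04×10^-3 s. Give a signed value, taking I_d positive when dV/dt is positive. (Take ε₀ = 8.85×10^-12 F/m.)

C = ε₀A/d = (8.85×10^-12)(9.538×10^-3)/(4.99×10^-3) = 1.692×10^-11 F. dV/dt = V₀ω·−sin(ωt); at ωt = 6.6272 rad this factor is -0.3373.
I_d = C dV/dt = (1.692×10^-11)(17.2)(2180)(-0.3373) = -2.14×10^-7 A.

-2.14×10^-7 A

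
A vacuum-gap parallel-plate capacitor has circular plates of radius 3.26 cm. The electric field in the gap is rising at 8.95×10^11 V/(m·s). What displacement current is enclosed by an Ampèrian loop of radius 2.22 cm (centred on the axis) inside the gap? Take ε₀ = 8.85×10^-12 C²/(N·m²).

0.0123 A

Through the whole plate area (πR² = 3.339×10^-3 m²), I_d = ε₀ πR² dE/dt = 0.02645 A.
Since J_d is uniform, the enclosed fraction is (r/R)² = 0.4637, giving I_d,enc = 0.0123 A.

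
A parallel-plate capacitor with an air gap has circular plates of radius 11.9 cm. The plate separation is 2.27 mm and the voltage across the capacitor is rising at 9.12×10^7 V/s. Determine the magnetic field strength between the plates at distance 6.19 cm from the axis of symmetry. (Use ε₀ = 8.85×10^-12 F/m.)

1.38×10^-8 T

With E = V/d, dE/dt = 4.018×10^10 V/(m·s) and πR² = 0.04449 m², giving I_d = ε₀ πR² dE/dt = 0.01582 A.
An Ampèrian loop of radius r encloses a fraction (r/R)² of I_d. Then B·2πr = μ₀ I_d (r/R)², giving B = μ₀ I_d r/(2πR²) = 1.38×10^-8 T.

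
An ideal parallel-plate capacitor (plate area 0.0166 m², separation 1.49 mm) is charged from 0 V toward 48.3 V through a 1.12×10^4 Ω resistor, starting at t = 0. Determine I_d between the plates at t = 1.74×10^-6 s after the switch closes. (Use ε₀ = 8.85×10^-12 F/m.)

C = ε₀A/d = (8.85×10^-12)(0.0166)/(1.49×10^-3) = 9.860×10^-11 F, so τ = RC = 1.104×10^-6 s.
The conduction current is I(t) = (V₀/R) e^(−t/τ), and the displacement current between the plates equals it.
t/τ = 1.576; I_d = (48.3/1.12×10^4) · e^(−1.576) = (4.312×10^-3)(0.2068) = 8.92×10^-4 A.

8.92×10^-4 A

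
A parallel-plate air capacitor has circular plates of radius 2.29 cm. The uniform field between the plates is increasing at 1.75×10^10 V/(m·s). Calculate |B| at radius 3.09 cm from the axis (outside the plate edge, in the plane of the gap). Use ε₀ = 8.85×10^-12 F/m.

1.65×10^-9 T

Through the whole plate area (πR² = 1.647×10^-3 m²), I_d = ε₀ πR² dE/dt = 2.551×10^-4 A.
Outside the plates the loop encloses all of I_d, so B·2πr = μ₀ I_d and B = 1.65×10^-9 T.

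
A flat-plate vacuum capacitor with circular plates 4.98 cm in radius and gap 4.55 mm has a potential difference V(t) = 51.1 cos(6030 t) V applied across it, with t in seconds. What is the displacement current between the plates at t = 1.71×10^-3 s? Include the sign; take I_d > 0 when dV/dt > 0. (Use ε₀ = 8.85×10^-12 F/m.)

3.62×10^-6 A

dE/dt = (V₀ω/d)·−sin(ωt) with ωt = 10.3113 rad: (51.1)(6030)(0.7749)/(4.55×10^-3) = 5.248×10^7 V/(m·s).
I_d = ε₀ A dE/dt = (8.85×10^-12)(7.791×10^-3)(5.248×10^7) = 3.62×10^-6 A.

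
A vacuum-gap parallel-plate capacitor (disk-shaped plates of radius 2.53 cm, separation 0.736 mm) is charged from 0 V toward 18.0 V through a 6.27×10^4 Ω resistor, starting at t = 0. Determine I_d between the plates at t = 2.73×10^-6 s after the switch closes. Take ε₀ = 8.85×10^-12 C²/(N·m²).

With C = ε₀A/d = (8.85×10^-12)(2.011×10^-3)/(7.36×10^-4) = 2.418×10^-11 F, the time constant is τ = RC = 1.516×10^-6 s, so t/τ = 1.801 and e^(−t/τ) = 0.1651.
I_d = I_cond = (V₀/R) e^(−t/τ) = (2.871×10^-4)(0.1651) = 4.74×10^-5 A.

4.74×10^-5 A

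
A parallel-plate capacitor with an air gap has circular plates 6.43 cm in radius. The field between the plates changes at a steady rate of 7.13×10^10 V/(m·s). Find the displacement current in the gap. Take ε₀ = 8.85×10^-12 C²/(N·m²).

8.20×10^-3 A

With a uniform field, Φ_E = EA, so I_d = ε₀ A dE/dt = 8.20×10^-3 A.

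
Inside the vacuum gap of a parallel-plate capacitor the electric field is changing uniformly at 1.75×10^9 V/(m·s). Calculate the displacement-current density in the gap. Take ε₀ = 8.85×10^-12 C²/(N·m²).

0.0155 A/m²

J_d = ε₀ ∂E/∂t, so J_d = 0.0155 A/m².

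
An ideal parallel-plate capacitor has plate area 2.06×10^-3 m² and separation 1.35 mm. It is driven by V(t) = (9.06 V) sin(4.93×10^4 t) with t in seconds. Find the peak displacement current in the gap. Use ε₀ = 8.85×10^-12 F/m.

6.03×10^-6 A

(dE/dt)_max = V₀ω/d = 3.309×10^8 V/(m·s); ω = 4.93×10^4 rad/s.
I_d,max = ε₀ A (dE/dt)_max = (8.85×10^-12)(2.06×10^-3)(3.309×10^8) = 6.03×10^-6 A.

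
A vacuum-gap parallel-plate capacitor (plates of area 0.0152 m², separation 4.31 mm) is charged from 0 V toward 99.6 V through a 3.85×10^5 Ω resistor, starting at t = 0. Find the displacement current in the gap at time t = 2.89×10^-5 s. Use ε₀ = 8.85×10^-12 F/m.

2.34×10^-5 A

C = ε₀A/d = (8.85×10^-12)(0.0152)/(4.31×10^-3) = 3.121×10^-11 F, so τ = RC = 1.202×10^-5 s.
The conduction current is I(t) = (V₀/R) e^(−t/τ), and the displacement current between the plates equals it.
t/τ = 2.404; I_d = (99.6/3.85×10^5) · e^(−2.404) = (2.587×10^-4)(0.09036) = 2.34×10^-5 A.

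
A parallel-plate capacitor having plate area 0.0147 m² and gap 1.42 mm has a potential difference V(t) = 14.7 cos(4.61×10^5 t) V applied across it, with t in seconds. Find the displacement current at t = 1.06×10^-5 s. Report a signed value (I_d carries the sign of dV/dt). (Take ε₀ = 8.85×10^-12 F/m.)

dE/dt = (V₀ω/d)·−sin(ωt) with ωt = 4.8866 rad: (14.7)(4.61×10^5)(0.9849)/(1.42×10^-3) = 4.700×10^9 V/(m·s).
I_d = ε₀ A dE/dt = (8.85×10^-12)(0.0147)(4.700×10^9) = 6.11×10^-4 A.

6.11×10^-4 A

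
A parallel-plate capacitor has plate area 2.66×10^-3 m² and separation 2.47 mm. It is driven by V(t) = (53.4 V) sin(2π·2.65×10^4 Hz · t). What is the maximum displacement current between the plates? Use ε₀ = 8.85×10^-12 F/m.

8.47×10^-5 A

The displacement current equals the conduction current C dV/dt, which peaks at C V₀ ω.
With C = ε₀A/d = (8.85×10^-12)(2.66×10^-3)/(2.47×10^-3) = 9.531×10^-12 F and ω = 2πf = 1.665×10^5 rad/s, I_d,max = (9.531×10^-12)(53.4)(1.665×10^5) = 8.47×10^-5 A.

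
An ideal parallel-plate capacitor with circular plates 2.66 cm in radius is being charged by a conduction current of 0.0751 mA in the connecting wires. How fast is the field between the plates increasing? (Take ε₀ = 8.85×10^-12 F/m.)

Charge continuity gives I_d = I = 7.51×10^-5 A between the plates.
Inverting I_d = ε₀ A dE/dt gives dE/dt = 7.51×10^-5 / (8.85×10^-12 · 2.223×10^-3) = 3.82×10^9 V/(m·s).

3.82×10^9 V/(m·s)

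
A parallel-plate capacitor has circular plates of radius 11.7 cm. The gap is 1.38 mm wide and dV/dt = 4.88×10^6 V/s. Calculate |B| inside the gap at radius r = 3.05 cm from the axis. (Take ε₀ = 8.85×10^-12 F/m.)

6.00×10^-10 T

dE/dt = (dV/dt)/d = 3.536×10^9 V/(m·s); I_d = ε₀(πR²)(dE/dt) = (8.85×10^-12)(0.04301)(3.536×10^9) = 1.346×10^-3 A.
An Ampèrian loop of radius r encloses a fraction (r/R)² of I_d. Then B·2πr = μ₀ I_d (r/R)², giving B = μ₀ I_d r/(2πR²) = 6.00×10^-10 T.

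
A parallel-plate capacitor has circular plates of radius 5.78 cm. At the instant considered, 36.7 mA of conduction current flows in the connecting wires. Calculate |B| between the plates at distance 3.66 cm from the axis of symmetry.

8.04×10^-8 T

No conduction current crosses the gap, so I_d there equals the 0.0367 A in the leads.
∮B·dl = μ₀ I_d,enc with I_d,enc = I_d r²/R² = 0.01472 A; so B = μ₀ I_d,enc/(2πr) = 8.04×10^-8 T.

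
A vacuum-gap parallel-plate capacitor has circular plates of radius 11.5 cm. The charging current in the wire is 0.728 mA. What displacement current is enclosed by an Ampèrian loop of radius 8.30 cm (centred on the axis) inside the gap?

By continuity the displacement current in the gap matches the conduction current: I_d = 7.28×10^-4 A.
The field is uniform, so I_d,enc = I_d (r/R)² = (7.28×10^-4)(8.30/11.5)² = 3.79×10^-4 A.

3.79×10^-4 A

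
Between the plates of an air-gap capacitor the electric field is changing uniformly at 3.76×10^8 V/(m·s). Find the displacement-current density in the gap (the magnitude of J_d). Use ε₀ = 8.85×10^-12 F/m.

3.33×10^-3 A/m²

J_d = ε₀ dE/dt = (8.85×10^-12)(3.76×10^8) = 3.33×10^-3 A/m².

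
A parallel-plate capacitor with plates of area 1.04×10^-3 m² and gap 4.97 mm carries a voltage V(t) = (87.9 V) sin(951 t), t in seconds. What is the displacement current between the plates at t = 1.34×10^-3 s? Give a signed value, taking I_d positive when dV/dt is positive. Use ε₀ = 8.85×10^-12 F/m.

4.52×10^-8 A

C = ε₀A/d = (8.85×10^-12)(1.04×10^-3)/(4.97×10^-3) = 1.852×10^-12 F. dV/dt = V₀ω·cos(ωt); at ωt = 1.27434 rad this factor is 0.2921.
I_d = C dV/dt = (1.852×10^-12)(87.9)(951)(0.2921) = 4.52×10^-8 A.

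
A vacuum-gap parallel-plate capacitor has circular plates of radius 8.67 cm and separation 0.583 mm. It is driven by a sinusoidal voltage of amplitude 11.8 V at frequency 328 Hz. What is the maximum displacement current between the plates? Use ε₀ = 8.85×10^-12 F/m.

8.72×10^-6 A

C = ε₀A/d = (8.85×10^-12)(0.02362)/(5.83×10^-4) = 3.586×10^-10 F; ω = 2πf = 2061 rad/s.
I_d = C dV/dt, so |I_d|_max = C V₀ ω = (3.586×10^-10)(11.8)(2061) = 8.72×10^-6 A.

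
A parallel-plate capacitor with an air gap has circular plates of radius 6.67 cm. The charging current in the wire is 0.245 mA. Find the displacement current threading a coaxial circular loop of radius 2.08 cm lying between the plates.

Between the plates the displacement current equals the wire current: I_d = 0.245 mA = 2.45×10^-4 A.
Through an area πr² the displacement current is I_d·(πr²/πR²) = I_d (r/R)² = 2.38×10^-5 A.

2.38×10^-5 A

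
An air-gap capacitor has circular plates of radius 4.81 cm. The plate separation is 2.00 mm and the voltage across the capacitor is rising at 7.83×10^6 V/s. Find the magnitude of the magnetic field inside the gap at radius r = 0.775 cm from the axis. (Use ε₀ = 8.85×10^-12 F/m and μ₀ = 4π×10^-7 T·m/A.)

I_d = C dV/dt with C = ε₀πR²/d = 3.216×10^-11 F, so I_d = (3.216×10^-11)(7.83×10^6) = 2.518×10^-4 A.
An Ampèrian loop of radius r encloses a fraction (r/R)² of I_d. Then B·2πr = μ₀ I_d (r/R)², giving B = μ₀ I_d r/(2πR²) = 1.69×10^-10 T.

1.69×10^-10 T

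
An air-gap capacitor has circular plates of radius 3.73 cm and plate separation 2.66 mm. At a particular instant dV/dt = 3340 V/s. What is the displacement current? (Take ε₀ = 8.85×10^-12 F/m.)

4.86×10^-8 A

C = ε₀A/d = (8.85×10^-12)(4.371×10^-3)/(2.66×10^-3) = 1.454×10^-11 F.
I_d = C dV/dt = (1.454×10^-11)(3340) = 4.86×10^-8 A.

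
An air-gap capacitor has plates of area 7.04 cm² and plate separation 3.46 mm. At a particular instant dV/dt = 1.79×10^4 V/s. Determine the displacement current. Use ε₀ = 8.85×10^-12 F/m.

E = V/d so dE/dt = (dV/dt)/d = 5.173×10^6 V/(m·s), and I_d = ε₀ A dE/dt = (8.85×10^-12)(7.04×10^-4)(5.173×10^6) = 3.22×10^-8 A.

3.22×10^-8 A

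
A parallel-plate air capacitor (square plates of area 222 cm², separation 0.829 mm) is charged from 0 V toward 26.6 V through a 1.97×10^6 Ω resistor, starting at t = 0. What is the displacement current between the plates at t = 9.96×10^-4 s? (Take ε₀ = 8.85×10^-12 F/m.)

1.60×10^-6 A

C = ε₀A/d = (8.85×10^-12)(0.0222)/(8.29×10^-4) = 2.370×10^-10 F, so τ = RC = 4.669×10^-4 s.
The conduction current is I(t) = (V₀/R) e^(−t/τ), and the displacement current between the plates equals it.
t/τ = 2.133; I_d = (26.6/1.97×10^6) · e^(−2.133) = (1.350×10^-5)(0.1185) = 1.60×10^-6 A.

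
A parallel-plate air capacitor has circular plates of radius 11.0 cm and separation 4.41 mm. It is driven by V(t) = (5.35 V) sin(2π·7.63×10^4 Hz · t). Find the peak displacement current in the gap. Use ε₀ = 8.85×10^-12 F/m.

C = ε₀A/d = (8.85×10^-12)(0.03801)/(4.41×10^-3) = 7.628×10^-11 F; ω = 2πf = 4.794×10^5 rad/s.
I_d = C dV/dt, so |I_d|_max = C V₀ ω = (7.628×10^-11)(5.35)(4.794×10^5) = 1.96×10^-4 A.

1.96×10^-4 A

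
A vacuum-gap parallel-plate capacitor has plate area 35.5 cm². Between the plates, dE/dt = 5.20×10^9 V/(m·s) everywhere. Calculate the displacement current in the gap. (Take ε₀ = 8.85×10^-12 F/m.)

With a uniform field, Φ_E = EA, so I_d = ε₀ A dE/dt = 1.63×10^-4 A.

1.63×10^-4 A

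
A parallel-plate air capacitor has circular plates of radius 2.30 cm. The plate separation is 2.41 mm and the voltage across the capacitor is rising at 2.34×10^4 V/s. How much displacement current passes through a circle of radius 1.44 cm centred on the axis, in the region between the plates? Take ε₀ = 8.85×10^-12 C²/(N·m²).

With E = V/d, dE/dt = 9.710×10^6 V/(m·s) and πR² = 1.662×10^-3 m², giving I_d = ε₀ πR² dE/dt = 1.428×10^-7 A.
Since J_d is uniform, the enclosed fraction is (r/R)² = 0.3920, giving I_d,enc = 5.60×10^-8 A.

5.60×10^-8 A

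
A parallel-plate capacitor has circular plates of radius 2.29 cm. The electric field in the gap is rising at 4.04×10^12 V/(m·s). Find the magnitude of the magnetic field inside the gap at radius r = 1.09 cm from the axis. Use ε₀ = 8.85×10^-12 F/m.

2.45×10^-7 T

Through the whole plate area (πR² = 1.647×10^-3 m²), I_d = ε₀ πR² dE/dt = 0.05889 A.
For r < R the Ampère–Maxwell law gives B(2πr) = μ₀ I_d (r²/R²), so B = μ₀ I_d r/(2πR²) = (4π×10^-7)(0.05889)(0.0109)/(2π·0.0229²) = 2.45×10^-7 T.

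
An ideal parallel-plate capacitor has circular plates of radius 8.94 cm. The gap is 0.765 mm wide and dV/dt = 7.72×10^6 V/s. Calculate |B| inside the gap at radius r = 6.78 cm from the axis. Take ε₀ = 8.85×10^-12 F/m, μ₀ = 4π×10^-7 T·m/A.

dE/dt = (dV/dt)/d = 1.009×10^10 V/(m·s); I_d = ε₀(πR²)(dE/dt) = (8.85×10^-12)(0.02511)(1.009×10^10) = 2.242×10^-3 A.
∮B·dl = μ₀ I_d,enc with I_d,enc = I_d r²/R² = 1.289×10^-3 A; so B = μ₀ I_d,enc/(2πr) = 3.80×10^-9 T.

3.80×10^-9 T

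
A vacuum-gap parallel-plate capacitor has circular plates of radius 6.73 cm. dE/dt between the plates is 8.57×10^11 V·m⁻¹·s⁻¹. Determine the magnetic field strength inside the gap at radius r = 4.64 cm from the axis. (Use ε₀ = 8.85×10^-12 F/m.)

2.21×10^-7 T

Total displacement current: I_d = ε₀(πR²)(dE/dt) = (8.85×10^-12)(0.01423)(8.57×10^11) = 0.1079 A.
For r < R the Ampère–Maxwell law gives B(2πr) = μ₀ I_d (r²/R²), so B = μ₀ I_d r/(2πR²) = (4π×10^-7)(0.1079)(0.0464)/(2π·0.0673²) = 2.21×10^-7 T.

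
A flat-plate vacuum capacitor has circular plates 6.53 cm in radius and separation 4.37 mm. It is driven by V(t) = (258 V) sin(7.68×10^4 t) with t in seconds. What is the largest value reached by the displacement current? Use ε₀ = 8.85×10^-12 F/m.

5.38×10^-4 A

The displacement current equals the conduction current C dV/dt, which peaks at C V₀ ω.
With C = ε₀A/d = (8.85×10^-12)(0.01340)/(4.37×10^-3) = 2.714×10^-11 F and ω = 7.68×10^4 rad/s, I_d,max = (2.714×10^-11)(258)(7.68×10^4) = 5.38×10^-4 A.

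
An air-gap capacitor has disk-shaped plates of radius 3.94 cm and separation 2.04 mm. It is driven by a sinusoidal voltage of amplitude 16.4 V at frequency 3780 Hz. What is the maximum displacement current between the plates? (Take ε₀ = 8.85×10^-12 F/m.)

(dE/dt)_max = V₀ω/d = 1.909×10^8 V/(m·s); ω = 2πf = 2.375×10^4 rad/s.
I_d,max = ε₀ A (dE/dt)_max = (8.85×10^-12)(4.877×10^-3)(1.909×10^8) = 8.24×10^-6 A.

8.24×10^-6 A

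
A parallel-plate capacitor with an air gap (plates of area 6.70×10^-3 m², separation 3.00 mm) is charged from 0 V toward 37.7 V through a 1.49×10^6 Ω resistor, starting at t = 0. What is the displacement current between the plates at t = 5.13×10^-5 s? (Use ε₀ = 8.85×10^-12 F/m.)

4.43×10^-6 A

C = ε₀A/d = (8.85×10^-12)(6.70×10^-3)/(3.00×10^-3) = 1.976×10^-11 F and τ = RC = 2.944×10^-5 s. I_d in the gap equals the RC charging current.
I_d(t) = (V₀/R) e^(−t/τ) = 2.530×10^-5 · e^(−1.743) = 4.43×10^-6 A.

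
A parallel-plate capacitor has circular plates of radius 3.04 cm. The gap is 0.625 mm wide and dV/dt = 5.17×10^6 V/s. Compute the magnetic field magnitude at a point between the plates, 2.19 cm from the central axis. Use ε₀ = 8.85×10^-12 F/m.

1.01×10^-9 T

With E = V/d, dE/dt = 8.272×10^9 V/(m·s) and πR² = 2.903×10^-3 m², giving I_d = ε₀ πR² dE/dt = 2.125×10^-4 A.
An Ampèrian loop of radius r encloses a fraction (r/R)² of I_d. Then B·2πr = μ₀ I_d (r/R)², giving B = μ₀ I_d r/(2πR²) = 1.01×10^-9 T.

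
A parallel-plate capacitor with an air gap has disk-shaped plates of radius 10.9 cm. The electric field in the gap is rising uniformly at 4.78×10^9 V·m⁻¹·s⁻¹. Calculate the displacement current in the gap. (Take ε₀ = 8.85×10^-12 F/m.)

The displacement current is ε₀ times dΦ_E/dt = ε₀ A dE/dt = (8.85×10^-12)(0.03733)(4.78×10^9) = 1.58×10^-3 A.

1.58×10^-3 A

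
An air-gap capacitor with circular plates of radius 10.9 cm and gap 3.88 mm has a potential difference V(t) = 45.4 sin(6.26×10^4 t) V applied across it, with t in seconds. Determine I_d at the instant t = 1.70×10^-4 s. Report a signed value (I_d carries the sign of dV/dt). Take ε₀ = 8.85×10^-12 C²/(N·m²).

dV/dt = (45.4)(6.26×10^4)·cos(10.642) = -9.841×10^5 V/s.
I_d = C dV/dt with C = ε₀A/d = (8.85×10^-12)(0.03733)/(3.88×10^-3) = 8.515×10^-11 F, so I_d = (8.515×10^-11)(-9.841×10^5) = -8.38×10^-5 A.

-8.38×10^-5 A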